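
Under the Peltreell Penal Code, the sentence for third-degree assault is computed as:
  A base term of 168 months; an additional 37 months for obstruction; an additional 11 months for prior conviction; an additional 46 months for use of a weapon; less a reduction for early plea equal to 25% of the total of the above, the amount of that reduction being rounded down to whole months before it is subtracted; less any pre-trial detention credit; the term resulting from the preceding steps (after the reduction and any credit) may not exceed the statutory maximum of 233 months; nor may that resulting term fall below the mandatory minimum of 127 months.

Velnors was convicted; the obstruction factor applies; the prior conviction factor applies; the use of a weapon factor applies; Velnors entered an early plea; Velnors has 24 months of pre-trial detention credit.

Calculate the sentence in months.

Obstruction enhancement: +37 months
Prior conviction enhancement: +11 months
Use of a weapon enhancement: +46 months
Adjusted term: 168 months + 37 months + 11 months + 46 months = 262 months
Early plea reduction: 25% of 262 months = 65 months (rounded down)
After reduction: 262 − 65 = 197 months
Less pre-trial detention credit: 197 months − 24 months = 173 months
Cap at 233 months: 173 months is within the cap, no reduction.
Minimum 127 months: 173 months meets the minimum, no increase.

173 months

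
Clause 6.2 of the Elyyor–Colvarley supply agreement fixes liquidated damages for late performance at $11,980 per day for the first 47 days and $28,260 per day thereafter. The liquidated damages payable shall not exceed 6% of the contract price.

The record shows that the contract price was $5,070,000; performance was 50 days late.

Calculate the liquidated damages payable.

First 47 days: 47 × $11,980 = $563,060
Remaining days: (50 − 47) × $28,260 = $84,780
Accrued per-day damages: $563,060 + $84,780 = $647,840
Cap: 6% of $5,070,000 = $304,200
Cap at $304,200: $647,840 exceeds the cap → $304,200

$304,200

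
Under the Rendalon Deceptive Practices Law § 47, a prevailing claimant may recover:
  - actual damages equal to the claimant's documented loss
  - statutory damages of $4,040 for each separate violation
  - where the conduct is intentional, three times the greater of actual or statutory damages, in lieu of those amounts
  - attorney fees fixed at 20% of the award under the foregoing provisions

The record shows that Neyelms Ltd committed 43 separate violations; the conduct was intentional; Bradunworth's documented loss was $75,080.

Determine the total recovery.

$625,392

Statutory damages: 43 × $4,040 = $173,720
Greater of actual damages ($75,080) or statutory damages ($173,720): $173,720
Trebled: 3 × $173,720 = $521,160
Attorney fees: 20% of $521,160 = $104,232
Total recovery: $521,160 + $104,232 = $625,392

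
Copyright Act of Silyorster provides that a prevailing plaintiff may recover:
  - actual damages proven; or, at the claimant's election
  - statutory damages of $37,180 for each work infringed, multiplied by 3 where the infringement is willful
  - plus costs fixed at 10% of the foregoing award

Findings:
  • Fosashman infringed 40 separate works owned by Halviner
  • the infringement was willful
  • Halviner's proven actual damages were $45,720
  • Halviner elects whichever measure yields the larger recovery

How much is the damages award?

$4,907,760

Statutory damages: 40 × $37,180 = $1,487,200
Trebled: 3 × $1,487,200 = $4,461,600
Greater of actual damages ($45,720) or enhanced statutory damages ($4,461,600): $4,461,600
Costs: 10% of $4,461,600 = $446,160
Award plus costs: $4,461,600 + $446,160 = $4,907,760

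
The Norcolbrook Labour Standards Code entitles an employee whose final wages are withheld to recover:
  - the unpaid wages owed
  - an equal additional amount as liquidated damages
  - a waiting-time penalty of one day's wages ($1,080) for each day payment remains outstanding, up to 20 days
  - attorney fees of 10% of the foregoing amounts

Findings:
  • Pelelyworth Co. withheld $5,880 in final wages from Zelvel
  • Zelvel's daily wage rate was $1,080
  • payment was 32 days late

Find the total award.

Liquidated damages (equal amount): $5,880
Penalty days: min(32, 20) = 20
Waiting-time penalty: 20 × $1,080 = $21,600
Subtotal: $5,880 + $5,880 + $21,600 = $33,360
Attorney fees: 10% of $33,360 = $3,336
Total award: $33,360 + $3,336 = $36,696

$36,696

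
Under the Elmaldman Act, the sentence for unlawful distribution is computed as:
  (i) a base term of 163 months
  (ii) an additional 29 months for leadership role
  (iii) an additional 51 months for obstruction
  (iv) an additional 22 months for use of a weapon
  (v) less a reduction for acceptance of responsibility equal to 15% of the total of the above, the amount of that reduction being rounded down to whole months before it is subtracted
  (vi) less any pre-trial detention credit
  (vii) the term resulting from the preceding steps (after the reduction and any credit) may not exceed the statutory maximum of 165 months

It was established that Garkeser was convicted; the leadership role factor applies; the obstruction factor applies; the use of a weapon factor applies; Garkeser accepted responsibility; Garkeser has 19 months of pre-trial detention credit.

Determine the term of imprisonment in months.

Leadership role enhancement: +29 months
Obstruction enhancement: +51 months
Use of a weapon enhancement: +22 months
Adjusted term: 163 months + 29 months + 51 months + 22 months = 265 months
Acceptance of responsibility reduction: 15% of 265 months = 39 months (rounded down)
After reduction: 265 − 39 = 226 months
Less pre-trial detention credit: 226 months − 19 months = 207 months
Cap at 165 months: 207 months exceeds the cap → 165 months

165 months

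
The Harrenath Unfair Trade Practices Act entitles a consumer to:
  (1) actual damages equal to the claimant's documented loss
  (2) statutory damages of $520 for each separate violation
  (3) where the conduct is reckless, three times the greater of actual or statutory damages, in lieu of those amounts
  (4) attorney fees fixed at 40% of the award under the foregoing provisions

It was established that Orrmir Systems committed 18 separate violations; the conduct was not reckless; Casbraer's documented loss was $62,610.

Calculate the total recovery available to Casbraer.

Total recovery: $100,758

Statutory damages: 18 × $520 = $9,360
Conduct not reckless: the in-lieu enhancement does not apply.
Actual plus statutory damages: $62,610 + $9,360 = $71,970
Attorney fees: 40% of $71,970 = $28,788
Total recovery: $71,970 + $28,788 = $100,758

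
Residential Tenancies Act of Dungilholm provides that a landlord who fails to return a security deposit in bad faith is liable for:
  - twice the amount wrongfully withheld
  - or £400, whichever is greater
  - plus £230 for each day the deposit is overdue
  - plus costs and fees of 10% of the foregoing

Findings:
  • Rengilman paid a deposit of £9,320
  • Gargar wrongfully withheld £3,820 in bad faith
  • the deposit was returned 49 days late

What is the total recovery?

Recovery: £20,801

Doubled: 2 × £3,820 = £7,640
Minimum £400: £7,640 meets the minimum, no increase.
Late-return penalty: 49 × £230 = £11,270
Damages plus late penalty: £7,640 + £11,270 = £18,910
Costs and fees: 10% of £18,910 = £1,891
Total recovery: £18,910 + £1,891 = £20,801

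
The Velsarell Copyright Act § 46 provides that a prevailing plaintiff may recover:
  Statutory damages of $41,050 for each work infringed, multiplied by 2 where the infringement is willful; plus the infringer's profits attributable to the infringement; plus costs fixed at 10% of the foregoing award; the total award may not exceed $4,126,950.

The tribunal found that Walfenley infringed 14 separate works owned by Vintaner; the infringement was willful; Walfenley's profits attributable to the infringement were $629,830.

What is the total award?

Statutory damages: 14 × $41,050 = $574,700
Doubled: 2 × $574,700 = $1,149,400
Combined award: $1,149,400 + $629,830 = $1,779,230
Costs: 10% of $1,779,230 = $177,923
Award plus costs: $1,779,230 + $177,923 = $1,957,153
Cap at $4,126,950: $1,957,153 is within the cap, no reduction.

$1,957,153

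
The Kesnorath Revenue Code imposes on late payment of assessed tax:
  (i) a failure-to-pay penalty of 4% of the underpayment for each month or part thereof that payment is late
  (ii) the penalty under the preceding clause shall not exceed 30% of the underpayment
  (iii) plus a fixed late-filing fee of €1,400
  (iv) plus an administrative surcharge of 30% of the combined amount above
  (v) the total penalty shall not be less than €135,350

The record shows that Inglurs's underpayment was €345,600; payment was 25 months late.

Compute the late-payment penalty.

Accrued rate: 4% × 25 = 100%, capped at 30% → 30%
Failure-to-pay penalty: 30% of €345,600 = €103,680
Penalty before surcharge: €103,680 + €1,400 = €105,080
Administrative surcharge: 30% of €105,080 = €31,524
Total penalty: €105,080 + €31,524 = €136,604
Minimum €135,350: €136,604 meets the minimum, no increase.

€136,604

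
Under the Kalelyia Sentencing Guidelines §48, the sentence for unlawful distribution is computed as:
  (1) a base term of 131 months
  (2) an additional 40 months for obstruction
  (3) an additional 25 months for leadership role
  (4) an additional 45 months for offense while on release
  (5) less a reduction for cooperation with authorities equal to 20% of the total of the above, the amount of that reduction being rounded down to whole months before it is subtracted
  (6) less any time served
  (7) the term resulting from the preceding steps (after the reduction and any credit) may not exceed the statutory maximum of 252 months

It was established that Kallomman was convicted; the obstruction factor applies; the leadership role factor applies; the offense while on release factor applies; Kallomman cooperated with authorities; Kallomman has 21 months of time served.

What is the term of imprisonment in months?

172 months

Obstruction enhancement: +40 months
Leadership role enhancement: +25 months
Offense while on release enhancement: +45 months
Adjusted term: 131 months + 40 months + 25 months + 45 months = 241 months
Cooperation with authorities reduction: 20% of 241 months = 48 months (rounded down)
After reduction: 241 − 48 = 193 months
Less time served: 193 months − 21 months = 172 months
Cap at 252 months: 172 months is within the cap, no reduction.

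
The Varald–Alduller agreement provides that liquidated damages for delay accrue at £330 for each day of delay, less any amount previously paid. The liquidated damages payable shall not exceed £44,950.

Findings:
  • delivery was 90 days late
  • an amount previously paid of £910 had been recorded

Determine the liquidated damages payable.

Per-day damages: 90 × £330 = £29,700
Less amount previously paid: £29,700 − £910 = £28,790
Cap at £44,950: £28,790 is within the cap, no reduction.

£28,790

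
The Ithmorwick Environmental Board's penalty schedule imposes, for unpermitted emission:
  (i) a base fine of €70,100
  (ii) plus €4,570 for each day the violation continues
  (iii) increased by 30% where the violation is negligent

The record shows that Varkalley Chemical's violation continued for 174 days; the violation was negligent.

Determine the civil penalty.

Per-day component: 174 × €4,570 = €795,180
Base plus per-day: €70,100 + €795,180 = €865,280
Enhancement: 30% of €865,280 = €259,584
Enhanced fine: €865,280 + €259,584 = €1,124,864

€1,124,864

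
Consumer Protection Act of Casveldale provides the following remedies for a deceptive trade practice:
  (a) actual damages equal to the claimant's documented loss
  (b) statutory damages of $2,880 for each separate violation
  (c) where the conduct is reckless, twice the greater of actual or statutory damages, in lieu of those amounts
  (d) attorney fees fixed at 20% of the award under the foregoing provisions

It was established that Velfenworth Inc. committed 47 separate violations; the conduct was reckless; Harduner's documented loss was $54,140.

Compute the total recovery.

Statutory damages: 47 × $2,880 = $135,360
Greater of actual damages ($54,140) or statutory damages ($135,360): $135,360
Doubled: 2 × $135,360 = $270,720
Attorney fees: 20% of $270,720 = $54,144
Total recovery: $270,720 + $54,144 = $324,864

$324,864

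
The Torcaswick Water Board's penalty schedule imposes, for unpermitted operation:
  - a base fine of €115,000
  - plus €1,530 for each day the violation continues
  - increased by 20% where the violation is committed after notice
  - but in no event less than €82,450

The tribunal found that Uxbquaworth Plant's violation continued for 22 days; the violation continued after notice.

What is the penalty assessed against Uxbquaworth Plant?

€178,392

Per-day component: 22 × €1,530 = €33,660
Base plus per-day: €115,000 + €33,660 = €148,660
Enhancement: 20% of €148,660 = €29,732
Enhanced fine: €148,660 + €29,732 = €178,392
Minimum €82,450: €178,392 meets the minimum, no increase.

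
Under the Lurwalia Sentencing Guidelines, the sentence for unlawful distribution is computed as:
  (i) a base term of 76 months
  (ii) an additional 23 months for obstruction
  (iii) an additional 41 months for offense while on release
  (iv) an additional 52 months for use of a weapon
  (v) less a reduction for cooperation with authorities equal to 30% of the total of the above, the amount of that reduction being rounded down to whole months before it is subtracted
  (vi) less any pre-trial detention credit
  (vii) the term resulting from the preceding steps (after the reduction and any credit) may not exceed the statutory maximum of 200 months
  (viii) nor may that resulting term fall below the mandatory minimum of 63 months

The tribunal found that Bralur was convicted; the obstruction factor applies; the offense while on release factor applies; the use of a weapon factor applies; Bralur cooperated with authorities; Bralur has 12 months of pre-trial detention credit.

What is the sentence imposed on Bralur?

123 months

Obstruction enhancement: +23 months
Offense while on release enhancement: +41 months
Use of a weapon enhancement: +52 months
Adjusted term: 76 months + 23 months + 41 months + 52 months = 192 months
Cooperation with authorities reduction: 30% of 192 months = 57 months (rounded down)
After reduction: 192 − 57 = 135 months
Less pre-trial detention credit: 135 months − 12 months = 123 months
Cap at 200 months: 123 months is within the cap, no reduction.
Minimum 63 months: 123 months meets the minimum, no increase.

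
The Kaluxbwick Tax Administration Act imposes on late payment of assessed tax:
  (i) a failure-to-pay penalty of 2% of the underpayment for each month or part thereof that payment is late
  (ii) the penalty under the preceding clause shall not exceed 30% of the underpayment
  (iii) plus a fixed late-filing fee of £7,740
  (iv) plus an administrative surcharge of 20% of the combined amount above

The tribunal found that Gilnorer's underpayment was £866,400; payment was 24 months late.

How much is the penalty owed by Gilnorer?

£321,192

Accrued rate: 2% × 24 = 48%, capped at 30% → 30%
Failure-to-pay penalty: 30% of £866,400 = £259,920
Penalty before surcharge: £259,920 + £7,740 = £267,660
Administrative surcharge: 20% of £267,660 = £53,532
Total penalty: £267,660 + £53,532 = £321,192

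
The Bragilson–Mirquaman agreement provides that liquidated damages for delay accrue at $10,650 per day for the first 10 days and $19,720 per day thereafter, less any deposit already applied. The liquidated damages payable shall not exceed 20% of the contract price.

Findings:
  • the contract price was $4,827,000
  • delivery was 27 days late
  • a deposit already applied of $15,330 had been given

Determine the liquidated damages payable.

First 10 days: 10 × $10,650 = $106,500
Remaining days: (27 − 10) × $19,720 = $335,240
Accrued per-day damages: $106,500 + $335,240 = $441,740
Less deposit already applied: $441,740 − $15,330 = $426,410
Cap: 20% of $4,827,000 = $965,400
Cap at $965,400: $426,410 is within the cap, no reduction.

$426,410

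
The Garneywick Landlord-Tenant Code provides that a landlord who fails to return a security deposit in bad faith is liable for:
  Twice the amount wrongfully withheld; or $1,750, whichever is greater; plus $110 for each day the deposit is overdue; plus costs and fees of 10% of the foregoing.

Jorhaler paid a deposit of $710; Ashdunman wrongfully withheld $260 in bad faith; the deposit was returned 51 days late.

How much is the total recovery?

Recovery: $8,096

Doubled: 2 × $260 = $520
Minimum $1,750: $520 is below the minimum → $1,750
Late-return penalty: 51 × $110 = $5,610
Damages plus late penalty: $1,750 + $5,610 = $7,360
Costs and fees: 10% of $7,360 = $736
Total recovery: $7,360 + $736 = $8,096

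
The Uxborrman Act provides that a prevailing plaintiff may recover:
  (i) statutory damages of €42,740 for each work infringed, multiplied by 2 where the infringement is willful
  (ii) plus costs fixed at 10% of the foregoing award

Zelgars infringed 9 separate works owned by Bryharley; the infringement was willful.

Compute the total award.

€846,252

Statutory damages: 9 × €42,740 = €384,660
Doubled: 2 × €384,660 = €769,320
Costs: 10% of €769,320 = €76,932
Award plus costs: €769,320 + €76,932 = €846,252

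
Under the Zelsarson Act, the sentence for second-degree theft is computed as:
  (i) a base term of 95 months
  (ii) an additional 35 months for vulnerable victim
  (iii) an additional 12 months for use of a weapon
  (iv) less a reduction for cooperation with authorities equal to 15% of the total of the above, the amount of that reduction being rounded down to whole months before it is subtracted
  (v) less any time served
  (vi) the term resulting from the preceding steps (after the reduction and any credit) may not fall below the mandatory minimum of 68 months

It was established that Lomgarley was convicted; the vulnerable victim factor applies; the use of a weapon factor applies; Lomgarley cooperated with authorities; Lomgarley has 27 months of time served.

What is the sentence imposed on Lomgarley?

94 months

Vulnerable victim enhancement: +35 months
Use of a weapon enhancement: +12 months
Adjusted term: 95 months + 35 months + 12 months = 142 months
Cooperation with authorities reduction: 15% of 142 months = 21 months (rounded down)
After reduction: 142 − 21 = 121 months
Less time served: 121 months − 27 months = 94 months
Minimum 68 months: 94 months meets the minimum, no increase.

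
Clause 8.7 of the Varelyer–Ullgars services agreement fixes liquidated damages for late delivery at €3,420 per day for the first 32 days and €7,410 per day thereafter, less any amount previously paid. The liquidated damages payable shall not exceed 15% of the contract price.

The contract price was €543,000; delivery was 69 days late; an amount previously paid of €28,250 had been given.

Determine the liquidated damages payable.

€81,450

First 32 days: 32 × €3,420 = €109,440
Remaining days: (69 − 32) × €7,410 = €274,170
Accrued per-day damages: €109,440 + €274,170 = €383,610
Less amount previously paid: €383,610 − €28,250 = €355,360
Cap: 15% of €543,000 = €81,450
Cap at €81,450: €355,360 exceeds the cap → €81,450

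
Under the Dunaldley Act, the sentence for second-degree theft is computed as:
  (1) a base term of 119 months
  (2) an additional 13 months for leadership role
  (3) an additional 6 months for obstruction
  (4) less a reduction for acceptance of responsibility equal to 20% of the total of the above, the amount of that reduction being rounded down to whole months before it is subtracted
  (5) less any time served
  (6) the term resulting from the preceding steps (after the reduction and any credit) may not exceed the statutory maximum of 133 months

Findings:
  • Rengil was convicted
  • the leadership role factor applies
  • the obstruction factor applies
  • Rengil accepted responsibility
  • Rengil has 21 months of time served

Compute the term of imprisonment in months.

90 months

Leadership role enhancement: +13 months
Obstruction enhancement: +6 months
Adjusted term: 119 months + 13 months + 6 months = 138 months
Acceptance of responsibility reduction: 20% of 138 months = 27 months (rounded down)
After reduction: 138 − 27 = 111 months
Less time served: 111 months − 21 months = 90 months
Cap at 133 months: 90 months is within the cap, no reduction.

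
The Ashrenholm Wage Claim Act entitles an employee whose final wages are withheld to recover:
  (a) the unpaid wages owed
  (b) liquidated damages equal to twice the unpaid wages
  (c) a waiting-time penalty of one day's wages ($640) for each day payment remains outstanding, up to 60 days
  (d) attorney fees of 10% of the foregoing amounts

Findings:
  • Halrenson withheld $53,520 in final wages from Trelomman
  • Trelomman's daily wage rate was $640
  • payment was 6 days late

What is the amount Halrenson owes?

$180,840

Doubled: 2 × $53,520 = $107,040
Penalty days: min(6, 60) = 6
Waiting-time penalty: 6 × $640 = $3,840
Subtotal: $53,520 + $107,040 + $3,840 = $164,400
Attorney fees: 10% of $164,400 = $16,440
Total award: $164,400 + $16,440 = $180,840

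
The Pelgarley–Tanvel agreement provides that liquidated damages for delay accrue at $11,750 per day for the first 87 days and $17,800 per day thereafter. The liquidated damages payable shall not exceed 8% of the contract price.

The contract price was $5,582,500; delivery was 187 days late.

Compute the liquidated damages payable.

Liquidated damages: $446,600

First 87 days: 87 × $11,750 = $1,022,250
Remaining days: (187 − 87) × $17,800 = $1,780,000
Accrued per-day damages: $1,022,250 + $1,780,000 = $2,802,250
Cap: 8% of $5,582,500 = $446,600
Cap at $446,600: $2,802,250 exceeds the cap → $446,600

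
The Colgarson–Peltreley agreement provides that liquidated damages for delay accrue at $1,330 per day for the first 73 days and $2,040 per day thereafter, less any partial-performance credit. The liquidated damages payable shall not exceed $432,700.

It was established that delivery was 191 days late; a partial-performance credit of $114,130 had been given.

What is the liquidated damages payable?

$223,680

First 73 days: 73 × $1,330 = $97,090
Remaining days: (191 − 73) × $2,040 = $240,720
Accrued per-day damages: $97,090 + $240,720 = $337,810
Less partial-performance credit: $337,810 − $114,130 = $223,680
Cap at $432,700: $223,680 is within the cap, no reduction.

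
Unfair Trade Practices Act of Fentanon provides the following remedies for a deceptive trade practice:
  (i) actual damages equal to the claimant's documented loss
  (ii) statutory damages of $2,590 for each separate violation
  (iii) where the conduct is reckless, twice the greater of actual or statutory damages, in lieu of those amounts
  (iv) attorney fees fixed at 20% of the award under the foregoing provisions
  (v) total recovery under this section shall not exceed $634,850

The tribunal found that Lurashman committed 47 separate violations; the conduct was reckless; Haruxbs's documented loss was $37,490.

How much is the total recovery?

Total recovery: $292,152

Statutory damages: 47 × $2,590 = $121,730
Greater of actual damages ($37,490) or statutory damages ($121,730): $121,730
Doubled: 2 × $121,730 = $243,460
Attorney fees: 20% of $243,460 = $48,692
Total before cap: $243,460 + $48,692 = $292,152
Cap at $634,850: $292,152 is within the cap, no reduction.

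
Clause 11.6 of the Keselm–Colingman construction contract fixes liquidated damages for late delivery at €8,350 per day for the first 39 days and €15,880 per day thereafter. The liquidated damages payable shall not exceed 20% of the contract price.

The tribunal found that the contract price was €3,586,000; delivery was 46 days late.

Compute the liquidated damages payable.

€436,810

First 39 days: 39 × €8,350 = €325,650
Remaining days: (46 − 39) × €15,880 = €111,160
Accrued per-day damages: €325,650 + €111,160 = €436,810
Cap: 20% of €3,586,000 = €717,200
Cap at €717,200: €436,810 is within the cap, no reduction.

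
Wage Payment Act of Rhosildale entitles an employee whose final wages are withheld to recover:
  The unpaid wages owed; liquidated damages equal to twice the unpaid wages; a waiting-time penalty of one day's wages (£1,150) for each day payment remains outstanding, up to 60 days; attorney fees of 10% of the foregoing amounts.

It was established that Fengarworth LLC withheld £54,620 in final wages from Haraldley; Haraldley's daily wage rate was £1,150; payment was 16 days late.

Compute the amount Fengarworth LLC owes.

£200,486

Doubled: 2 × £54,620 = £109,240
Penalty days: min(16, 60) = 16
Waiting-time penalty: 16 × £1,150 = £18,400
Subtotal: £54,620 + £109,240 + £18,400 = £182,260
Attorney fees: 10% of £182,260 = £18,226
Total award: £182,260 + £18,226 = £200,486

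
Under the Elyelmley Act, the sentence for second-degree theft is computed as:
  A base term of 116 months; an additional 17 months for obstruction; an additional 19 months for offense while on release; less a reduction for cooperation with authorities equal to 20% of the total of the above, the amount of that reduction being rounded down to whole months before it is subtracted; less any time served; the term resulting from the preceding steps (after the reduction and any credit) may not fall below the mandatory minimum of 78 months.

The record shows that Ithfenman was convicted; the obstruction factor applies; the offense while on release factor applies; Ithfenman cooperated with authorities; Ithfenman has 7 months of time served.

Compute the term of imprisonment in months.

Obstruction enhancement: +17 months
Offense while on release enhancement: +19 months
Adjusted term: 116 months + 17 months + 19 months = 152 months
Cooperation with authorities reduction: 20% of 152 months = 30 months (rounded down)
After reduction: 152 − 30 = 122 months
Less time served: 122 months − 7 months = 115 months
Minimum 78 months: 115 months meets the minimum, no increase.

115 months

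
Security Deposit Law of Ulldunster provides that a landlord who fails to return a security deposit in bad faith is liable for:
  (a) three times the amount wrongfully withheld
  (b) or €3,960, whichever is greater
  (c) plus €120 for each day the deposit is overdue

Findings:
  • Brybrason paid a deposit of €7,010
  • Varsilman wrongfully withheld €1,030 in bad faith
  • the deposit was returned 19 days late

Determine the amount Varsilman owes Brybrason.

Trebled: 3 × €1,030 = €3,090
Minimum €3,960: €3,090 is below the minimum → €3,960
Late-return penalty: 19 × €120 = €2,280
Damages plus late penalty: €3,960 + €2,280 = €6,240

€6,240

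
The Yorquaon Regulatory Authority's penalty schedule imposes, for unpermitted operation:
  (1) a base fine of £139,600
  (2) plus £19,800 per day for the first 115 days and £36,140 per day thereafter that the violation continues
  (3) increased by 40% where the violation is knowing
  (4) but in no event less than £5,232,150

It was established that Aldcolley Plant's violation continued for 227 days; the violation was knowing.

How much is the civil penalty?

First 115 days: 115 × £19,800 = £2,277,000
Remaining days: (227 − 115) × £36,140 = £4,047,680
Per-day component: £2,277,000 + £4,047,680 = £6,324,680
Base plus per-day: £139,600 + £6,324,680 = £6,464,280
Enhancement: 40% of £6,464,280 = £2,585,712
Enhanced fine: £6,464,280 + £2,585,712 = £9,049,992
Minimum £5,232,150: £9,049,992 meets the minimum, no increase.

£9,049,992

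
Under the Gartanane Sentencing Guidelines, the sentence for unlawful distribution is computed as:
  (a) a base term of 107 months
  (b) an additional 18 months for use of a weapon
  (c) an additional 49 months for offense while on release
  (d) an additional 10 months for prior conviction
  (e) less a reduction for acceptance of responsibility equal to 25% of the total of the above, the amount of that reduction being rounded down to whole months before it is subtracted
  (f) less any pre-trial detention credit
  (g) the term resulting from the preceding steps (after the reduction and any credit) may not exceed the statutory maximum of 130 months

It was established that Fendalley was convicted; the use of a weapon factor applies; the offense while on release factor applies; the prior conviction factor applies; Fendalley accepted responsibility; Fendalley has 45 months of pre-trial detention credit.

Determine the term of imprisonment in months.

Use of a weapon enhancement: +18 months
Offense while on release enhancement: +49 months
Prior conviction enhancement: +10 months
Adjusted term: 107 months + 18 months + 49 months + 10 months = 184 months
Acceptance of responsibility reduction: 25% of 184 months = 46 months (rounded down)
After reduction: 184 − 46 = 138 months
Less pre-trial detention credit: 138 months − 45 months = 93 months
Cap at 130 months: 93 months is within the cap, no reduction.

Sentence: 93 months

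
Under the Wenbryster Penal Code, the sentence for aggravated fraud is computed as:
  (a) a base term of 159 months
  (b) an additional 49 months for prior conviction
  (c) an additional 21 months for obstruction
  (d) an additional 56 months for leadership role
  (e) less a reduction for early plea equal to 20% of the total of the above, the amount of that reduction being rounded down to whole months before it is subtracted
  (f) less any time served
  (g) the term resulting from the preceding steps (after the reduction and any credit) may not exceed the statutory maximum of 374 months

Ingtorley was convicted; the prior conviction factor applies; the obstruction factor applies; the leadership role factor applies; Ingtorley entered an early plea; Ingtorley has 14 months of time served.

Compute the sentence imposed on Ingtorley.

214 months

Prior conviction enhancement: +49 months
Obstruction enhancement: +21 months
Leadership role enhancement: +56 months
Adjusted term: 159 months + 49 months + 21 months + 56 months = 285 months
Early plea reduction: 20% of 285 months = 57 months (rounded down)
After reduction: 285 − 57 = 228 months
Less time served: 228 months − 14 months = 214 months
Cap at 374 months: 214 months is within the cap, no reduction.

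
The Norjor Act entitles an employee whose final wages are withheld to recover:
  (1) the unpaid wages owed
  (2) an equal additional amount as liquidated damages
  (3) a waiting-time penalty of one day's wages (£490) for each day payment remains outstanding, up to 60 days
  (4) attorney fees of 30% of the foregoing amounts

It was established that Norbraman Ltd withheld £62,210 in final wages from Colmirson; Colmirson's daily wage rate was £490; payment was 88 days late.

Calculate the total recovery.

£199,966

Liquidated damages (equal amount): £62,210
Penalty days: min(88, 60) = 60
Waiting-time penalty: 60 × £490 = £29,400
Subtotal: £62,210 + £62,210 + £29,400 = £153,820
Attorney fees: 30% of £153,820 = £46,146
Total award: £153,820 + £46,146 = £199,966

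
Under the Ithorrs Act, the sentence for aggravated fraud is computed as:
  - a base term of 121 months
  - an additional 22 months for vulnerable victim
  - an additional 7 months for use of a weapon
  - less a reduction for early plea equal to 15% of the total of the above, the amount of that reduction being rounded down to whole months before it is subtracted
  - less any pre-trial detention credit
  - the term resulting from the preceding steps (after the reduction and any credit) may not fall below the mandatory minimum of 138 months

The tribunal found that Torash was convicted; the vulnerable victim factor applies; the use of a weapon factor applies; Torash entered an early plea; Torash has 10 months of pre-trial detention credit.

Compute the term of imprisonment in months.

Vulnerable victim enhancement: +22 months
Use of a weapon enhancement: +7 months
Adjusted term: 121 months + 22 months + 7 months = 150 months
Early plea reduction: 15% of 150 months = 22 months (rounded down)
After reduction: 150 − 22 = 128 months
Less pre-trial detention credit: 128 months − 10 months = 118 months
Minimum 138 months: 118 months is below the minimum → 138 months

138 months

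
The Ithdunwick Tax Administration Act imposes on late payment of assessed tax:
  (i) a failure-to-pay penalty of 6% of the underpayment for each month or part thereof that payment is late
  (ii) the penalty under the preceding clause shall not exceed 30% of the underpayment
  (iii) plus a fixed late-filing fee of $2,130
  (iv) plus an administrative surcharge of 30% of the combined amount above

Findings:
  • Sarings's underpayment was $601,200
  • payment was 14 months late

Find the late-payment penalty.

Accrued rate: 6% × 14 = 84%, capped at 30% → 30%
Failure-to-pay penalty: 30% of $601,200 = $180,360
Penalty before surcharge: $180,360 + $2,130 = $182,490
Administrative surcharge: 30% of $182,490 = $54,747
Total penalty: $182,490 + $54,747 = $237,237

$237,237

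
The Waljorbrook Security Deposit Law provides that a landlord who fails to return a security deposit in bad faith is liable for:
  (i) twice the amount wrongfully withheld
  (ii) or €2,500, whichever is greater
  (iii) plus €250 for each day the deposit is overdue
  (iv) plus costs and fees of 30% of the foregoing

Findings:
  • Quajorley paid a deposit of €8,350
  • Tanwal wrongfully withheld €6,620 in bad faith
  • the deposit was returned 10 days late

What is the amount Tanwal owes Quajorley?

€20,462

Doubled: 2 × €6,620 = €13,240
Minimum €2,500: €13,240 meets the minimum, no increase.
Late-return penalty: 10 × €250 = €2,500
Damages plus late penalty: €13,240 + €2,500 = €15,740
Costs and fees: 30% of €15,740 = €4,722
Total recovery: €15,740 + €4,722 = €20,462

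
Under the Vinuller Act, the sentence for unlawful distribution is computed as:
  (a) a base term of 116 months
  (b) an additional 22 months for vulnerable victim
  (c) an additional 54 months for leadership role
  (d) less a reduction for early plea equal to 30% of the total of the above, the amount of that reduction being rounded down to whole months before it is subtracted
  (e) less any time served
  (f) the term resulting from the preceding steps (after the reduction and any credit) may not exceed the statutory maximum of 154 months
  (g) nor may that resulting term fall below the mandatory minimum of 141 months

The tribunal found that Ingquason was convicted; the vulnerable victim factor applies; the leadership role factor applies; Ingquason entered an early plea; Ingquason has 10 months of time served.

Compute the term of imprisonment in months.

141 months

Vulnerable victim enhancement: +22 months
Leadership role enhancement: +54 months
Adjusted term: 116 months + 22 months + 54 months = 192 months
Early plea reduction: 30% of 192 months = 57 months (rounded down)
After reduction: 192 − 57 = 135 months
Less time served: 135 months − 10 months = 125 months
Cap at 154 months: 125 months is within the cap, no reduction.
Minimum 141 months: 125 months is below the minimum → 141 months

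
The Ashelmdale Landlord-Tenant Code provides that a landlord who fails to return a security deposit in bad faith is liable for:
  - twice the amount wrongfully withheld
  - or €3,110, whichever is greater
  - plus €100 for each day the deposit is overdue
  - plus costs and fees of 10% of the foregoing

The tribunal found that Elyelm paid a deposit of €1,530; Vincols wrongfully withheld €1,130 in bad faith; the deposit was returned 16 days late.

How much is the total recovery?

€5,181

Doubled: 2 × €1,130 = €2,260
Minimum €3,110: €2,260 is below the minimum → €3,110
Late-return penalty: 16 × €100 = €1,600
Damages plus late penalty: €3,110 + €1,600 = €4,710
Costs and fees: 10% of €4,710 = €471
Total recovery: €4,710 + €471 = €5,181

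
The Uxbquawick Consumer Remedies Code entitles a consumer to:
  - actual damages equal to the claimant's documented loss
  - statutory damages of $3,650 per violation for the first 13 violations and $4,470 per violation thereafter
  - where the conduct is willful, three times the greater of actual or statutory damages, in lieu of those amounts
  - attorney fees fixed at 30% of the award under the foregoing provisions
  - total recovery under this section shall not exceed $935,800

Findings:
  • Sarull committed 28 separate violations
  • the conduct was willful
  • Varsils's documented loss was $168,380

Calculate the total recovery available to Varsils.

First 13 violations: 13 × $3,650 = $47,450
Remaining violations: (28 − 13) × $4,470 = $67,050
Statutory damages: $47,450 + $67,050 = $114,500
Greater of actual damages ($168,380) or statutory damages ($114,500): $168,380
Trebled: 3 × $168,380 = $505,140
Attorney fees: 30% of $505,140 = $151,542
Total before cap: $505,140 + $151,542 = $656,682
Cap at $935,800: $656,682 is within the cap, no reduction.

$656,682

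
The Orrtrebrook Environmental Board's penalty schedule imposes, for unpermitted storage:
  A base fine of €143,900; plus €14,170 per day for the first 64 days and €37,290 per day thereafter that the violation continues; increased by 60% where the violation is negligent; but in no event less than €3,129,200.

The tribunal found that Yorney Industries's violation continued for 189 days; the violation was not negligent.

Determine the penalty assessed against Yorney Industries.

€5,712,030

First 64 days: 64 × €14,170 = €906,880
Remaining days: (189 − 64) × €37,290 = €4,661,250
Per-day component: €906,880 + €4,661,250 = €5,568,130
Base plus per-day: €143,900 + €5,568,130 = €5,712,030
The violation was not negligent: no 60% increase.
Minimum €3,129,200: €5,712,030 meets the minimum, no increase.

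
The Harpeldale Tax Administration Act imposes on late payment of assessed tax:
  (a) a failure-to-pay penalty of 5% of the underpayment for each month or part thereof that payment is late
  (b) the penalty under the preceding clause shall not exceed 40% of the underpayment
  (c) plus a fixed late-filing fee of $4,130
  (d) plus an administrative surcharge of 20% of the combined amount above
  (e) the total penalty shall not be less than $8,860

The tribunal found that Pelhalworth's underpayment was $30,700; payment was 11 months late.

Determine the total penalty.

$19,692

Accrued rate: 5% × 11 = 55%, capped at 40% → 40%
Failure-to-pay penalty: 40% of $30,700 = $12,280
Penalty before surcharge: $12,280 + $4,130 = $16,410
Administrative surcharge: 20% of $16,410 = $3,282
Total penalty: $16,410 + $3,282 = $19,692
Minimum $8,860: $19,692 meets the minimum, no increase.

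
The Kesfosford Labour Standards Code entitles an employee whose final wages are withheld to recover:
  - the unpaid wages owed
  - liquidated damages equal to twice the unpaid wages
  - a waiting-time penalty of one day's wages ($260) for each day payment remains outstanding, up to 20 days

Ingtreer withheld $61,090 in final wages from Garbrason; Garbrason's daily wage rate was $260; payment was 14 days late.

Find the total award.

$186,910

Doubled: 2 × $61,090 = $122,180
Penalty days: min(14, 20) = 14
Waiting-time penalty: 14 × $260 = $3,640
Total award: $61,090 + $122,180 + $3,640 = $186,910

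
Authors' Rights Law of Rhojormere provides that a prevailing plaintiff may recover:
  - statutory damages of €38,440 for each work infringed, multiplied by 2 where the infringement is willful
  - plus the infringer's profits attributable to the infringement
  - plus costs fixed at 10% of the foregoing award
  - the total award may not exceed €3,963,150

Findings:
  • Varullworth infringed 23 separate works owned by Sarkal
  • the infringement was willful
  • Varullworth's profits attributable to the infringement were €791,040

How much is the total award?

€2,815,208

Statutory damages: 23 × €38,440 = €884,120
Doubled: 2 × €884,120 = €1,768,240
Combined award: €1,768,240 + €791,040 = €2,559,280
Costs: 10% of €2,559,280 = €255,928
Award plus costs: €2,559,280 + €255,928 = €2,815,208
Cap at €3,963,150: €2,815,208 is within the cap, no reduction.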